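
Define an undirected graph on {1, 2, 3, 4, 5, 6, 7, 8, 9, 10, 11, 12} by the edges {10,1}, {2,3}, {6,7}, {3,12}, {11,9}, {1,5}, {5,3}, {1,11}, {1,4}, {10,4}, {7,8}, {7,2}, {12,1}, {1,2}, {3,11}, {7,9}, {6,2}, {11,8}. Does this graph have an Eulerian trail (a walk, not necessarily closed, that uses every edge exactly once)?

Degrees: 1:6, 2:4, 3:4, 4:2, 5:2, 6:2, 7:4, 8:2, 9:2, 10:2, 11:4, 12:2
Odd-degree vertices: none (0 total).
The non-isolated vertices are connected and exactly 0 have odd degree, so an Eulerian trail exists.

Yes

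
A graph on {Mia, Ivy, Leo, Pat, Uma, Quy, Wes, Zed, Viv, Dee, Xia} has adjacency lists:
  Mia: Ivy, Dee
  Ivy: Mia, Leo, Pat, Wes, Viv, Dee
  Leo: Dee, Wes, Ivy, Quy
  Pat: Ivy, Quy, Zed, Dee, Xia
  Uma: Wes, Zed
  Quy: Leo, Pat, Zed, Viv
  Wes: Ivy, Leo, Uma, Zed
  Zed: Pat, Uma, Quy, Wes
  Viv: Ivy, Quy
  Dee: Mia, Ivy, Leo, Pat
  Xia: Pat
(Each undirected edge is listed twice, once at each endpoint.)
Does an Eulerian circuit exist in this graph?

No

Degrees: Mia:2, Ivy:6, Leo:4, Pat:5, Uma:2, Quy:4, Wes:4, Zed:4, Viv:2, Dee:4, Xia:1
Pat, Xia have odd degree; an Eulerian circuit needs every degree to be even, so none exists.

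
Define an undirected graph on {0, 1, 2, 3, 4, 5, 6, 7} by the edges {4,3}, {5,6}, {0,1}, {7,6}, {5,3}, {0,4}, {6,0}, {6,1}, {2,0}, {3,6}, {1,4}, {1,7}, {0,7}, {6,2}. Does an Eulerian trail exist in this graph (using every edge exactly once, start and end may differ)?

Degrees: 0:5, 1:4, 2:2, 3:3, 4:3, 5:2, 6:6, 7:3
Odd-degree vertices: 0, 3, 4, 7 (4 total).
An Eulerian trail requires 0 or 2 odd-degree vertices; here there are 4.

No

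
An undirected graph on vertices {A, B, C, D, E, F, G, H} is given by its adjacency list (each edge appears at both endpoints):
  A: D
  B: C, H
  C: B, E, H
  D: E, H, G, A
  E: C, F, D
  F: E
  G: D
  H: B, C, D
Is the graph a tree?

No

The graph has 8 vertices and 9 edges.
A tree on 8 vertices has exactly 7 edges; this graph has 9, so it contains a cycle and is not a tree.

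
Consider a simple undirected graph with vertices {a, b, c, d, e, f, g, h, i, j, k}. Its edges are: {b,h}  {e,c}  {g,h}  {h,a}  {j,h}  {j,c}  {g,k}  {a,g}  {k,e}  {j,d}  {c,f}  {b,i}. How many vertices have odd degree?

6

Degrees: a:2, b:2, c:3, d:1, e:2, f:1, g:3, h:4, i:1, j:3, k:2
Odd-degree vertices: c, d, f, g, i, j.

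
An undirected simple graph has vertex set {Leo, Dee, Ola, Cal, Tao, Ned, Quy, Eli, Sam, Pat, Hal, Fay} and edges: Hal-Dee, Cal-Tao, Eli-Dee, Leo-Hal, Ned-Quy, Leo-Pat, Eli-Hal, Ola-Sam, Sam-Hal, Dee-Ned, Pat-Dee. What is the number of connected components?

3

Component: {Fay}
Component: {Cal, Tao}
Component: {Leo, Dee, Ola, Ned, Quy, Eli, Sam, Pat, Hal}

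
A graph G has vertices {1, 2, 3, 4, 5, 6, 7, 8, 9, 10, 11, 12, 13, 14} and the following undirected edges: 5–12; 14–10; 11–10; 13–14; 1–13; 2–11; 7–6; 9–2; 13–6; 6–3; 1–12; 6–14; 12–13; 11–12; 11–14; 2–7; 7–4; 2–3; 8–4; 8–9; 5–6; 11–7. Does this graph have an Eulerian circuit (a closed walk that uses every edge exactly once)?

Degrees: 1:2, 2:4, 3:2, 4:2, 5:2, 6:5, 7:4, 8:2, 9:2, 10:2, 11:5, 12:4, 13:4, 14:4
Vertices with odd degree: 6, 11. An Eulerian circuit requires all degrees even.

No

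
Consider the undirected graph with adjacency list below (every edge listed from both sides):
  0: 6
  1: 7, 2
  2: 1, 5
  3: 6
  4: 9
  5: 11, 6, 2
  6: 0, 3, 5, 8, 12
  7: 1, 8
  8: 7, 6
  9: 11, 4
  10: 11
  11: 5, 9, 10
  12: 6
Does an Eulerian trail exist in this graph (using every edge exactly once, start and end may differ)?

No

Degrees: 0:1, 1:2, 2:2, 3:1, 4:1, 5:3, 6:5, 7:2, 8:2, 9:2, 10:1, 11:3, 12:1
Odd-degree vertices: 0, 3, 4, 5, 6, 10, 11, 12 (8 total).
With 8 odd-degree vertices (more than two), no single trail can use every edge.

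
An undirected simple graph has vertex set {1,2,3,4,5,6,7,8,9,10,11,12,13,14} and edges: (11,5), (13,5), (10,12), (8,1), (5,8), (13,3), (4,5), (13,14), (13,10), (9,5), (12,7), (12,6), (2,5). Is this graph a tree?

The graph has 14 vertices and 13 edges.
It is connected with exactly 13 edges, hence acyclic — it is a tree.

Yes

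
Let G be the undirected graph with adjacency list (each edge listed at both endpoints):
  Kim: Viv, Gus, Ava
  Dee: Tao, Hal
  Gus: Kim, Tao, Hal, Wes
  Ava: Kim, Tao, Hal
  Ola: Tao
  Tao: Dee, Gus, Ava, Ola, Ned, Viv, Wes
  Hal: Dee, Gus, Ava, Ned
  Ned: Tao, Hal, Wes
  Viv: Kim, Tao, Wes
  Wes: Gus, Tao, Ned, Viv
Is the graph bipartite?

The cycle Viv-Tao-Wes-Viv has length 3, which is odd, so the graph is not bipartite.

No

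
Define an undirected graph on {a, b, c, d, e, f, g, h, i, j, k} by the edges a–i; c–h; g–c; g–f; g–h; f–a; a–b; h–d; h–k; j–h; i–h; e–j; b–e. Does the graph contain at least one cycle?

|V| = 11, |E| = 13, number of components = 1.
Since 13 > 11 - 1, a cycle must exist; for instance a-i-h-j-e-b-a.

Yes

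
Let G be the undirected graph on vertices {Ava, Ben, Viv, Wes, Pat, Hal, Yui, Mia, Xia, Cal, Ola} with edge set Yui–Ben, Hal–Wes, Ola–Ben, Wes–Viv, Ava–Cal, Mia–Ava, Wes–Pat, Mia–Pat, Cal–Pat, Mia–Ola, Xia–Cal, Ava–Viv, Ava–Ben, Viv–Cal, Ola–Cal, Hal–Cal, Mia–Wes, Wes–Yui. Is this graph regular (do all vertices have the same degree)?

Degrees: Ava:4, Ben:3, Viv:3, Wes:5, Pat:3, Hal:2, Yui:2, Mia:4, Xia:1, Cal:6, Ola:3
Vertex Xia has degree 1 while Cal has degree 6, so the graph is not regular.

No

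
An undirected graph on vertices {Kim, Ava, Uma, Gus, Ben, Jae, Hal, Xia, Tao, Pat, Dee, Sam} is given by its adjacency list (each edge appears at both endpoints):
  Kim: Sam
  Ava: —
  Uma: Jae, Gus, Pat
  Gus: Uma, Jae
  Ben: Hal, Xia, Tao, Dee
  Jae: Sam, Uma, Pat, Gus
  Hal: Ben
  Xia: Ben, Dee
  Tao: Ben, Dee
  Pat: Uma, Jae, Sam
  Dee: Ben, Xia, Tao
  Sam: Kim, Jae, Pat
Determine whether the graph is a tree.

|V| = 12, |E| = 14.
It is not connected, so it is not a tree.

No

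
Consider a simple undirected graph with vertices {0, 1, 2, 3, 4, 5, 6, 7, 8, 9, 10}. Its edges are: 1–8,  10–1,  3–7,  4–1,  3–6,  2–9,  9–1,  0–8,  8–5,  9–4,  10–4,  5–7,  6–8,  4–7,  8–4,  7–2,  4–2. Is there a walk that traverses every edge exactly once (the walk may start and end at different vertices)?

Degrees: 0:1, 1:4, 2:3, 3:2, 4:6, 5:2, 6:2, 7:4, 8:5, 9:3, 10:2
Odd-degree vertices: 0, 2, 8, 9 (4 total).
With 4 odd-degree vertices (more than two), no single trail can use every edge.

No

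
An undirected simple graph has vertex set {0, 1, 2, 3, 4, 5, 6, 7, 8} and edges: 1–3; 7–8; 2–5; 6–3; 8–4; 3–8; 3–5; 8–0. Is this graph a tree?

The graph has 9 vertices and 8 edges.
Connected and |E| = |V| - 1, which characterizes a tree.

Yes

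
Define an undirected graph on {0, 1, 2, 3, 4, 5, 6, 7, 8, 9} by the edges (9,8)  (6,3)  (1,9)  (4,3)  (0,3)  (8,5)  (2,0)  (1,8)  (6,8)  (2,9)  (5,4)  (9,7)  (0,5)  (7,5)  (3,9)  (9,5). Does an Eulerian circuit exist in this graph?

Degrees: 0:3, 1:2, 2:2, 3:4, 4:2, 5:5, 6:2, 7:2, 8:4, 9:6
Vertices with odd degree: 0, 5. An Eulerian circuit requires all degrees even.

No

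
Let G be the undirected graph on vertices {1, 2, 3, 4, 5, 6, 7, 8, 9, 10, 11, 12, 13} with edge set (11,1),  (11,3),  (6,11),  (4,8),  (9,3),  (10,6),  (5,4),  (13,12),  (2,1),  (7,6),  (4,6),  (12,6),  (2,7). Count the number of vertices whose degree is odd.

8

Degrees: 1:2, 2:2, 3:2, 4:3, 5:1, 6:5, 7:2, 8:1, 9:1, 10:1, 11:3, 12:2, 13:1
Odd-degree vertices: 4, 5, 6, 8, 9, 10, 11, 13.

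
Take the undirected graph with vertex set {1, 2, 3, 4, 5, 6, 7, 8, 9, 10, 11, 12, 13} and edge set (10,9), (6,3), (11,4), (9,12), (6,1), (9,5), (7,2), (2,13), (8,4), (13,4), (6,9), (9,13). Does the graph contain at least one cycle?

|V| = 13, |E| = 12, number of components = 1.
A forest on 13 vertices with 1 component has exactly 12 edges, which matches — so no cycle.

No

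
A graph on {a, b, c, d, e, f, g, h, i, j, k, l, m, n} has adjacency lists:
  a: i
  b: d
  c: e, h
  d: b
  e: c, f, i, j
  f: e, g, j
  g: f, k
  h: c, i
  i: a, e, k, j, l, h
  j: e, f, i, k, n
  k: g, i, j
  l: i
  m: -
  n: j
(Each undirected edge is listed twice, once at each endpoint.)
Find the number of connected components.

3

Component: {m}
Component: {b, d}
Component: {a, c, e, f, g, h, i, j, k, l, n}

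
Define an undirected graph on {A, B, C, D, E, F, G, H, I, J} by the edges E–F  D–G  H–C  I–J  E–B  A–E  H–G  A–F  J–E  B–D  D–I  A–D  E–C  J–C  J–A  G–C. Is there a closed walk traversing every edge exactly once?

No

Degrees: A:4, B:2, C:4, D:4, E:5, F:2, G:3, H:2, I:2, J:4
Vertices with odd degree: E, G. An Eulerian circuit requires all degrees even.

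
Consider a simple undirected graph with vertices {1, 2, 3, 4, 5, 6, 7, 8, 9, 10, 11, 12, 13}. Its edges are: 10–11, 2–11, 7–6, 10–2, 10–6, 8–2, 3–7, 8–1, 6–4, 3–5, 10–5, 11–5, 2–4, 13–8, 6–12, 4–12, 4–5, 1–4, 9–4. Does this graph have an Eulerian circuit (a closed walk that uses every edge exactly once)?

Degrees: 1:2, 2:4, 3:2, 4:6, 5:4, 6:4, 7:2, 8:3, 9:1, 10:4, 11:3, 12:2, 13:1
8, 9, 11, 13 have odd degree; an Eulerian circuit needs every degree to be even, so none exists.

No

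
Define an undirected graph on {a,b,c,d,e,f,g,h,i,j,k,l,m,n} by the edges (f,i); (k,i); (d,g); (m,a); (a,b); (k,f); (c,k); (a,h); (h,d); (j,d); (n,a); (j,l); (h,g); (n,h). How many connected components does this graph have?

3

Component: {e}
Component: {c, f, i, k}
Component: {a, b, d, g, h, j, l, m, n}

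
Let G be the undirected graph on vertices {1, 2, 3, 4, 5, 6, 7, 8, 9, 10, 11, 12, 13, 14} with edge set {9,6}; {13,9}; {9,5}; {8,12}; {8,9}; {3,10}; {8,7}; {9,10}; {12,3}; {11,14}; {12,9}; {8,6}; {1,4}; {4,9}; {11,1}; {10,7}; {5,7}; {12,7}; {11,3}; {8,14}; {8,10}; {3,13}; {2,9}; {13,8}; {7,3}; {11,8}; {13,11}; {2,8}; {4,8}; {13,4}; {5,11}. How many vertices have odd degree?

Degrees: 1:2, 2:2, 3:5, 4:4, 5:3, 6:2, 7:5, 8:10, 9:8, 10:4, 11:6, 12:4, 13:5, 14:2
Odd-degree vertices: 3, 5, 7, 13.

4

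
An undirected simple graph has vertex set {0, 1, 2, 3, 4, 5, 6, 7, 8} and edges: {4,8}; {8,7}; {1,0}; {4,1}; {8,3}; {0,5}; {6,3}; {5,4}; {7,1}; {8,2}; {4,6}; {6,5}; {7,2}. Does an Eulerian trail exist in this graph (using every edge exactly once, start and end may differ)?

Degrees: 0:2, 1:3, 2:2, 3:2, 4:4, 5:3, 6:3, 7:3, 8:4
Odd-degree vertices: 1, 5, 6, 7 (4 total).
With 4 odd-degree vertices (more than two), no single trail can use every edge.

No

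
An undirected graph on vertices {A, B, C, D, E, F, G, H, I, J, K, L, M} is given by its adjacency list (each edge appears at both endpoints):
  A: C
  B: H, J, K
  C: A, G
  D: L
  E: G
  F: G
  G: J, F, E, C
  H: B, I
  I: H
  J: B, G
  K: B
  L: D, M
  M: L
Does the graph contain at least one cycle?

No

|V| = 13, |E| = 11, number of components = 2.
A forest on 13 vertices with 2 components has exactly 11 edges, which matches — so no cycle.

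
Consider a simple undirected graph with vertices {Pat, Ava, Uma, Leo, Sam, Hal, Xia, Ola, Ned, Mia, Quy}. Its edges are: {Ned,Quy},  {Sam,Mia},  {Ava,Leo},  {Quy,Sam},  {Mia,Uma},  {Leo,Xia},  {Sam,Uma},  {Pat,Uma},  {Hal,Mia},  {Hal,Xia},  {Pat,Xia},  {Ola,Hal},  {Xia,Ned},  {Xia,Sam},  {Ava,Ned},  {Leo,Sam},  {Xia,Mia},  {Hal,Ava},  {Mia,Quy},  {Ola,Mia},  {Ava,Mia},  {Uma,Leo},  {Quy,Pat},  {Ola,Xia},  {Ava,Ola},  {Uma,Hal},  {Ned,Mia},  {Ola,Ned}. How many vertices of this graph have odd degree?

8

Degrees: Pat:3, Ava:5, Uma:5, Leo:4, Sam:5, Hal:5, Xia:7, Ola:5, Ned:5, Mia:8, Quy:4
Odd-degree vertices: Pat, Ava, Uma, Sam, Hal, Xia, Ola, Ned.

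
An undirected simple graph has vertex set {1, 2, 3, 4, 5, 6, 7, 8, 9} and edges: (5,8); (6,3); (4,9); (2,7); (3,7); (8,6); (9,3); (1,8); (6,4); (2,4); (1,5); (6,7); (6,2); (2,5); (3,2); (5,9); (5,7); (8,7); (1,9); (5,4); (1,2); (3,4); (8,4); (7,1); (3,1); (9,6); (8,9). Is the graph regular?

Yes

Degrees: 1:6, 2:6, 3:6, 4:6, 5:6, 6:6, 7:6, 8:6, 9:6
All degrees equal 6; the graph is regular.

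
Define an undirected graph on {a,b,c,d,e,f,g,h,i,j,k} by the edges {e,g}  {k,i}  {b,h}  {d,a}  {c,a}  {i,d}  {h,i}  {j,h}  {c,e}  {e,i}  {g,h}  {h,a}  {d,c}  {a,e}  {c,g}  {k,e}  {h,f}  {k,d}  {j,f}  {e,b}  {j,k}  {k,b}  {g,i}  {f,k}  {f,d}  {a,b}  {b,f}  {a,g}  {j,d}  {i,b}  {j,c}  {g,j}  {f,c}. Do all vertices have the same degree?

Degrees: a:6, b:6, c:6, d:6, e:6, f:6, g:6, h:6, i:6, j:6, k:6
All degrees equal 6; the graph is regular.

Yes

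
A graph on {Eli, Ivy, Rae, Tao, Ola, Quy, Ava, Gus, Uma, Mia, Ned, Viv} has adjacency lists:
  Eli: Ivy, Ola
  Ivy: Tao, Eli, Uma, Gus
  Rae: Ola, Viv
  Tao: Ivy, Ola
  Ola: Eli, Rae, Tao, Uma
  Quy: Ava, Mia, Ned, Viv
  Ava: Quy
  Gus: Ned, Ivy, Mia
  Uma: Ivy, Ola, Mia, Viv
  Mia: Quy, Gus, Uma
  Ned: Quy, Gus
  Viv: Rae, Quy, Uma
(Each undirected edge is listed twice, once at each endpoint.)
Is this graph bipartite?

Color {Ivy, Ola, Ava, Mia, Ned, Viv} black and {Eli, Rae, Tao, Quy, Gus, Uma} white. No edge joins two same-colored vertices, so the graph is bipartite.

Yes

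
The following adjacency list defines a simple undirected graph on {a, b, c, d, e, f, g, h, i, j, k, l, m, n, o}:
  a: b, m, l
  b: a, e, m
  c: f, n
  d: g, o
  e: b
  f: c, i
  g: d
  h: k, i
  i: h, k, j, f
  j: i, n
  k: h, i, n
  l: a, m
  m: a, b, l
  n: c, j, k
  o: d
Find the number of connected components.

Component: {d, g, o}
Component: {a, b, e, l, m}
Component: {c, f, h, i, j, k, n}

3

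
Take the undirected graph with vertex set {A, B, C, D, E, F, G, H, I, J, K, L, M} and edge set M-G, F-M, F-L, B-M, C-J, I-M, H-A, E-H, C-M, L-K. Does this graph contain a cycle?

|V| = 13, |E| = 10, number of components = 3.
Since 10 = 13 - 3, the graph is a forest and contains no cycle.

No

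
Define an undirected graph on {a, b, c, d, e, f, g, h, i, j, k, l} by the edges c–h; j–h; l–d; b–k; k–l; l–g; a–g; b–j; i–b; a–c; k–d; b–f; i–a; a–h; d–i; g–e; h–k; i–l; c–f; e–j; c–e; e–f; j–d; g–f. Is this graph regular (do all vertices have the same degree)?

Yes

Degrees: a:4, b:4, c:4, d:4, e:4, f:4, g:4, h:4, i:4, j:4, k:4, l:4
Every vertex has degree 4, so the graph is 4-regular.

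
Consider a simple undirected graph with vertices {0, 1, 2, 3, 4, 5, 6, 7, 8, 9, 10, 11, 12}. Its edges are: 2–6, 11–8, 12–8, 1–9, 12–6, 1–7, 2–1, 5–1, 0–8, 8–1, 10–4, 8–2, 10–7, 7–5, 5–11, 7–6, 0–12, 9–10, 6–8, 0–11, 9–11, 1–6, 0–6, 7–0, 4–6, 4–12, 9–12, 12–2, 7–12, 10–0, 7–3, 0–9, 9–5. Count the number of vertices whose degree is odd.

6

Degrees: 0:7, 1:6, 2:4, 3:1, 4:3, 5:4, 6:7, 7:7, 8:6, 9:6, 10:4, 11:4, 12:7
Odd-degree vertices: 0, 3, 4, 6, 7, 12.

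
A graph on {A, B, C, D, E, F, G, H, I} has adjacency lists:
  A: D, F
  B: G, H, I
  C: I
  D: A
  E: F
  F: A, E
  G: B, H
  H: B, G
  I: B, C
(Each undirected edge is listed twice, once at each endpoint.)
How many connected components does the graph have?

2

Component: {A, D, E, F}
Component: {B, C, G, H, I}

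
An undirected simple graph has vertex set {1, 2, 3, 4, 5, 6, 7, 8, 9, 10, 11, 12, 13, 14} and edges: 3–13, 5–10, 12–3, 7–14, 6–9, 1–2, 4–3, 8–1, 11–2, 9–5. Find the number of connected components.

Component: {7, 14}
Component: {1, 2, 8, 11}
Component: {3, 4, 12, 13}
Component: {5, 6, 9, 10}

4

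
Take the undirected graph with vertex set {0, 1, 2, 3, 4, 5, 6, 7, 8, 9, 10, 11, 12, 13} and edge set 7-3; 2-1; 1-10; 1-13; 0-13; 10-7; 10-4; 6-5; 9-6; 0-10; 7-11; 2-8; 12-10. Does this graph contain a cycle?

Yes

The graph has 14 vertices, 13 edges, and 2 connected components.
Since 13 > 14 - 2, a cycle must exist; for instance 0-10-1-13-0.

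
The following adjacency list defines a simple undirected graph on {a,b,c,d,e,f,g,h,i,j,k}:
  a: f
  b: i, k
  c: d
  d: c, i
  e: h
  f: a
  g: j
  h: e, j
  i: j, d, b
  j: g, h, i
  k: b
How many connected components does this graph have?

Component: {a, f}
Component: {b, c, d, e, g, h, i, j, k}

2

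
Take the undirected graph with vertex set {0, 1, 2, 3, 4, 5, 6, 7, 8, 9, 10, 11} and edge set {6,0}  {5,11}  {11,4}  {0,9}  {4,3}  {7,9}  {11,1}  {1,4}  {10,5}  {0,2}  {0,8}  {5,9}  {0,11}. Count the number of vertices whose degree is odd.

10

Degrees: 0:5, 1:2, 2:1, 3:1, 4:3, 5:3, 6:1, 7:1, 8:1, 9:3, 10:1, 11:4
Odd-degree vertices: 0, 2, 3, 4, 5, 6, 7, 8, 9, 10.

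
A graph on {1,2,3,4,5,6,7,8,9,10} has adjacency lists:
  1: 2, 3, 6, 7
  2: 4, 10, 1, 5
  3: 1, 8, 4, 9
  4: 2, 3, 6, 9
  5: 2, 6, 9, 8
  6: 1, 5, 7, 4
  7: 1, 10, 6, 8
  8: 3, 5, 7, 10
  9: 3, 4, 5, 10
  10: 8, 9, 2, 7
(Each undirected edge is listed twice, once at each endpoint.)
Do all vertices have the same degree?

Degrees: 1:4, 2:4, 3:4, 4:4, 5:4, 6:4, 7:4, 8:4, 9:4, 10:4
Every vertex has degree 4, so the graph is 4-regular.

Yes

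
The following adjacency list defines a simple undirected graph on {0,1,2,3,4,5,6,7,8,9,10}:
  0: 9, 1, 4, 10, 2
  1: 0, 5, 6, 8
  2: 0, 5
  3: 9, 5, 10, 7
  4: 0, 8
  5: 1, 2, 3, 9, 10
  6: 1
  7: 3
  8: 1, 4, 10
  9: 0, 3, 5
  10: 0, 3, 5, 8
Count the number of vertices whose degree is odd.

6

Degrees: 0:5, 1:4, 2:2, 3:4, 4:2, 5:5, 6:1, 7:1, 8:3, 9:3, 10:4
Odd-degree vertices: 0, 5, 6, 7, 8, 9.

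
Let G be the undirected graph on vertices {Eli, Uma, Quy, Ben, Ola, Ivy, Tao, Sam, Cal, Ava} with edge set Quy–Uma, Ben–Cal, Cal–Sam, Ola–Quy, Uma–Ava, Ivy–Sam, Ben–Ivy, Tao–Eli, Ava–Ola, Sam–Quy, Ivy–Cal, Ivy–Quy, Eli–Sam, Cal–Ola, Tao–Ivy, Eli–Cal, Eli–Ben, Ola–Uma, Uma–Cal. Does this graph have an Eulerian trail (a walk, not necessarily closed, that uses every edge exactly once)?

Yes

Degrees: Eli:4, Uma:4, Quy:4, Ben:3, Ola:4, Ivy:5, Tao:2, Sam:4, Cal:6, Ava:2
Odd-degree vertices: Ben, Ivy (2 total).
The non-isolated vertices are connected and exactly 2 have odd degree, so an Eulerian trail exists (from Ben to Ivy).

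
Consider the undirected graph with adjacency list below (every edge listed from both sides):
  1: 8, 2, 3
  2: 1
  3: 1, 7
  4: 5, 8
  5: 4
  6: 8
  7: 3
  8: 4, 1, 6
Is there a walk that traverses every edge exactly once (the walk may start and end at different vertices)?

No

Degrees: 1:3, 2:1, 3:2, 4:2, 5:1, 6:1, 7:1, 8:3
Odd-degree vertices: 1, 2, 5, 6, 7, 8 (6 total).
With 6 odd-degree vertices (more than two), no single trail can use every edge.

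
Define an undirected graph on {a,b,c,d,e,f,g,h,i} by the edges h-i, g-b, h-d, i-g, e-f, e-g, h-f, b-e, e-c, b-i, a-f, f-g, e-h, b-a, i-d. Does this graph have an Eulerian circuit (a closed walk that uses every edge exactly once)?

Degrees: a:2, b:4, c:1, d:2, e:5, f:4, g:4, h:4, i:4
Vertices with odd degree: c, e. An Eulerian circuit requires all degrees even.

No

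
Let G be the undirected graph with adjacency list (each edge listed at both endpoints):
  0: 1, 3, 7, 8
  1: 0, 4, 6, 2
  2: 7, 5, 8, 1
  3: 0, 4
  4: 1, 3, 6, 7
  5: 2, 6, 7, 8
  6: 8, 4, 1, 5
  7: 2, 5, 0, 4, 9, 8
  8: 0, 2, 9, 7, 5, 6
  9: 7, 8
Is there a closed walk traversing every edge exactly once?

Degrees: 0:4, 1:4, 2:4, 3:2, 4:4, 5:4, 6:4, 7:6, 8:6, 9:2
Every vertex has even degree and the edges form a single connected piece, so an Eulerian circuit exists.

Yes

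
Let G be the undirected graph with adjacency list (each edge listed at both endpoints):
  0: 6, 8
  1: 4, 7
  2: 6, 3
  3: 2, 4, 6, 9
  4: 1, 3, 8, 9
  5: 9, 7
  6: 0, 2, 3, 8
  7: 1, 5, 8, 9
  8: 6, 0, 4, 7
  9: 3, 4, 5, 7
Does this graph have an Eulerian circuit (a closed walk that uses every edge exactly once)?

Yes

Degrees: 0:2, 1:2, 2:2, 3:4, 4:4, 5:2, 6:4, 7:4, 8:4, 9:4
All degrees are even and the non-isolated vertices are connected — an Eulerian circuit exists.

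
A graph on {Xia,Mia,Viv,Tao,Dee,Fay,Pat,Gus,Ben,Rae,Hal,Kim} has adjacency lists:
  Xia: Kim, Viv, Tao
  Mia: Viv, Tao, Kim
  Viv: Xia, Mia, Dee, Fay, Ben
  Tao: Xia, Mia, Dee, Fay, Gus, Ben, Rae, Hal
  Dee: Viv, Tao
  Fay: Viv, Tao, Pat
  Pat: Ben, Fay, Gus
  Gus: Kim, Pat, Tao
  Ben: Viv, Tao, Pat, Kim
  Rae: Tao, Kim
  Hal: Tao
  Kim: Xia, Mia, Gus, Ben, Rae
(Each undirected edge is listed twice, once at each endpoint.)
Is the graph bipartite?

Partition the vertices as {Viv, Tao, Pat, Kim} vs {Xia, Mia, Dee, Fay, Gus, Ben, Rae, Hal}. Each listed edge has one endpoint in each part, so the graph is bipartite.

Yes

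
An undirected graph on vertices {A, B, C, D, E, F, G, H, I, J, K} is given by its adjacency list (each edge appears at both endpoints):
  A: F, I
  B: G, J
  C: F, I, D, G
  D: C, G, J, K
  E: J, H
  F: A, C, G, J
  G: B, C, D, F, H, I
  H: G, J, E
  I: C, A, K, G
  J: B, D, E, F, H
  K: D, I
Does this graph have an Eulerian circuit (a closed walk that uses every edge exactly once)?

No

Degrees: A:2, B:2, C:4, D:4, E:2, F:4, G:6, H:3, I:4, J:5, K:2
H, J have odd degree; an Eulerian circuit needs every degree to be even, so none exists.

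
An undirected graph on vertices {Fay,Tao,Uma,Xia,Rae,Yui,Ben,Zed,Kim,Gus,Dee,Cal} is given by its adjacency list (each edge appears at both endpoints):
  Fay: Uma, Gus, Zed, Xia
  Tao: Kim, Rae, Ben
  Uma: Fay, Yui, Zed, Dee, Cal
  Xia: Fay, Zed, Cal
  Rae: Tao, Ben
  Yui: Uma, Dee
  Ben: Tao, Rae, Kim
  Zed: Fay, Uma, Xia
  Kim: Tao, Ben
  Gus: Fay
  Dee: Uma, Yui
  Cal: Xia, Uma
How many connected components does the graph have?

2

Component: {Tao, Rae, Ben, Kim}
Component: {Fay, Uma, Xia, Yui, Zed, Gus, Dee, Cal}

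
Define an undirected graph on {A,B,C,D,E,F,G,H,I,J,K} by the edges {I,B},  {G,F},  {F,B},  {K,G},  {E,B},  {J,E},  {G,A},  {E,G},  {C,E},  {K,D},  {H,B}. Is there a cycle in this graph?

|V| = 11, |E| = 11, number of components = 1.
One cycle is G-E-B-F-G.

Yes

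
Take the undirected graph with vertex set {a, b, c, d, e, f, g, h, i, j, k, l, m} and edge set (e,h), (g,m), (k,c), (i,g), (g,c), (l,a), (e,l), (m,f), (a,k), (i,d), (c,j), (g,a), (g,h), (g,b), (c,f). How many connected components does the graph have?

1

Component: {a, b, c, d, e, f, g, h, i, j, k, l, m}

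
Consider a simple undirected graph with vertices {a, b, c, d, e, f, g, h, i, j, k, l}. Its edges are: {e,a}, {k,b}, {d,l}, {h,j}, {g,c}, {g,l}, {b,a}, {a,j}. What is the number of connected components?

4

Component: {f}
Component: {i}
Component: {c, d, g, l}
Component: {a, b, e, h, j, k}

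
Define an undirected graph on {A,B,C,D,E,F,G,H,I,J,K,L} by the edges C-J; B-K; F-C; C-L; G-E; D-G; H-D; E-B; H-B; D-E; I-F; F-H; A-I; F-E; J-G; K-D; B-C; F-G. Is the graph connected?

A breadth-first search from A visits A, I, F, C, E, H, G, J, L, B, D, K — all 12 vertices — so the graph is connected.

Yes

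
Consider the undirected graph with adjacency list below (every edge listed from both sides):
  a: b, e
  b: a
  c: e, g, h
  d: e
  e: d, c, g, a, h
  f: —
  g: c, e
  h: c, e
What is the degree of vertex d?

Neighbors of d: e.

1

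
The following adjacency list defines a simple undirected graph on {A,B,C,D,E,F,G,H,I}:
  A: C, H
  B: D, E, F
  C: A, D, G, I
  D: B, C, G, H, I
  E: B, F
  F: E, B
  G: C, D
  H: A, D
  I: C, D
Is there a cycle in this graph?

Yes

|V| = 9, |E| = 12, number of components = 1.
Since 12 > 9 - 1, a cycle must exist; for instance B-E-F-B.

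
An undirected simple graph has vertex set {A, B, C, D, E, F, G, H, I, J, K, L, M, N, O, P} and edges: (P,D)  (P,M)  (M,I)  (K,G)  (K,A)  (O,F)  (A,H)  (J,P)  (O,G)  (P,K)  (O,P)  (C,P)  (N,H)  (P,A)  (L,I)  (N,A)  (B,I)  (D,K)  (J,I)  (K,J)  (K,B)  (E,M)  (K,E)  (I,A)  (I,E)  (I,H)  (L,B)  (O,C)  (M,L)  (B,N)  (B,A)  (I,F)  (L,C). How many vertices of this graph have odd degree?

8

Degrees: A:6, B:5, C:3, D:2, E:3, F:2, G:2, H:3, I:8, J:3, K:7, L:4, M:4, N:3, O:4, P:7
Odd-degree vertices: B, C, E, H, J, K, N, P.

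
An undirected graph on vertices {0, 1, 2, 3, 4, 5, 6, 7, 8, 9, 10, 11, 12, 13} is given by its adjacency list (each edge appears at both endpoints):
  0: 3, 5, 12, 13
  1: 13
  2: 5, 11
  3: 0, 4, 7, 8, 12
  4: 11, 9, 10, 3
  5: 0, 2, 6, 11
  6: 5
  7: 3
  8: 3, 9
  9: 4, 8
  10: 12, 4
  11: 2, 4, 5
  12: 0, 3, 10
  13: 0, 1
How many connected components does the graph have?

1

Component: {0, 1, 2, 3, 4, 5, 6, 7, 8, 9, 10, 11, 12, 13}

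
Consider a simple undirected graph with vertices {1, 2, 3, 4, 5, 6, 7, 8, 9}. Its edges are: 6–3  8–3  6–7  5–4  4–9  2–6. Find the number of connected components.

3

Component: {1}
Component: {4, 5, 9}
Component: {2, 3, 6, 7, 8}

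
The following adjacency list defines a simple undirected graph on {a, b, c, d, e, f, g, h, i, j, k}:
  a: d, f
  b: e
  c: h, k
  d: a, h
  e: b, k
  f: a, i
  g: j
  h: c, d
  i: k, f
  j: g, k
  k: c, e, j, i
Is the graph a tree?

The graph has 11 vertices and 11 edges.
A tree on 11 vertices has exactly 10 edges; this graph has 11, so it contains a cycle and is not a tree.

No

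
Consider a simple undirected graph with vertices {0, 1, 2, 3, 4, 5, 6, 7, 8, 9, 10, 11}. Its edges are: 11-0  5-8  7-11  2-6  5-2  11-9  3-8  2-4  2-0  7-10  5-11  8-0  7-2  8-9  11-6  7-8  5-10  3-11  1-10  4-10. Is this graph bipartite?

Partition the vertices as {2, 8, 10, 11} vs {0, 1, 3, 4, 5, 6, 7, 9}. Each listed edge has one endpoint in each part, so the graph is bipartite.

Yes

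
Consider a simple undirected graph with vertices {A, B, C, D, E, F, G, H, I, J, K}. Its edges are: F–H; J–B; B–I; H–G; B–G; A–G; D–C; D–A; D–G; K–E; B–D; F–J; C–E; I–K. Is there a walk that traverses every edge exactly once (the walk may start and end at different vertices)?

Yes

Degrees: A:2, B:4, C:2, D:4, E:2, F:2, G:4, H:2, I:2, J:2, K:2
Odd-degree vertices: none (0 total).
The non-isolated vertices are connected and exactly 0 have odd degree, so an Eulerian trail exists.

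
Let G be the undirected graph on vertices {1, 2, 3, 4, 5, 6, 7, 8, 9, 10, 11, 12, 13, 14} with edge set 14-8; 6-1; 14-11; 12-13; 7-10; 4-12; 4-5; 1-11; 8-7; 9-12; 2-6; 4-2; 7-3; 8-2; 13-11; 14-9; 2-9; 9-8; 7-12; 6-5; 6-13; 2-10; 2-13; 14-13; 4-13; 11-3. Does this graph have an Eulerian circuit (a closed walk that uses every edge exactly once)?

Degrees: 1:2, 2:6, 3:2, 4:4, 5:2, 6:4, 7:4, 8:4, 9:4, 10:2, 11:4, 12:4, 13:6, 14:4
All degrees are even and the non-isolated vertices are connected — an Eulerian circuit exists.

Yes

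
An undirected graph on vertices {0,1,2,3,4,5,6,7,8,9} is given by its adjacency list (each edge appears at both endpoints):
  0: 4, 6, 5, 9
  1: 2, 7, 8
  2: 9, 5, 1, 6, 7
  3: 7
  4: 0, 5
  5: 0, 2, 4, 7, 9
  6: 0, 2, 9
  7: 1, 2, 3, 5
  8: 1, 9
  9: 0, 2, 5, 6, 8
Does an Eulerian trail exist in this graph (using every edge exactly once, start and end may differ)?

No

Degrees: 0:4, 1:3, 2:5, 3:1, 4:2, 5:5, 6:3, 7:4, 8:2, 9:5
Odd-degree vertices: 1, 2, 3, 5, 6, 9 (6 total).
An Eulerian trail requires 0 or 2 odd-degree vertices; here there are 6.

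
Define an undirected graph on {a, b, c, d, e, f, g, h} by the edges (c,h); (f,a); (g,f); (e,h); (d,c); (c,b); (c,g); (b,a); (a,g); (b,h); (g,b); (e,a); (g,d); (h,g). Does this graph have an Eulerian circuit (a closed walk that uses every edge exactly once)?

Yes

Degrees: a:4, b:4, c:4, d:2, e:2, f:2, g:6, h:4
All degrees are even and the non-isolated vertices are connected — an Eulerian circuit exists.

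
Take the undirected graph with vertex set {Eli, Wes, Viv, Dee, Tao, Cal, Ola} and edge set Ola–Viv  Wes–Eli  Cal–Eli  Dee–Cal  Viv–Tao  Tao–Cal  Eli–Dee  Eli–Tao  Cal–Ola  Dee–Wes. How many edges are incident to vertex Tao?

3

Neighbors of Tao: Eli, Viv, Cal.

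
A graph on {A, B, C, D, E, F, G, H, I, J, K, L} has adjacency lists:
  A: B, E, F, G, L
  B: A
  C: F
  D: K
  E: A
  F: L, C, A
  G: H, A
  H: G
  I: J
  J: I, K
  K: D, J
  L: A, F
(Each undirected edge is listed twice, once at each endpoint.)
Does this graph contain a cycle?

The graph has 12 vertices, 11 edges, and 2 connected components.
One cycle is A-F-L-A.

Yes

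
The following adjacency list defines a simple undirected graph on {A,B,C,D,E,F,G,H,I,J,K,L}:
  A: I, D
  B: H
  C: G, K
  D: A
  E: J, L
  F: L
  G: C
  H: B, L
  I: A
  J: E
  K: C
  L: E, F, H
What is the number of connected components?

3

Component: {A, D, I}
Component: {C, G, K}
Component: {B, E, F, H, J, L}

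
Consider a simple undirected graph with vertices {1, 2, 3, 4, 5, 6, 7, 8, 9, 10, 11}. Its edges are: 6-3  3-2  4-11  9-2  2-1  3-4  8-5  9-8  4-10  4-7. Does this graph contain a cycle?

|V| = 11, |E| = 10, number of components = 1.
A forest on 11 vertices with 1 component has exactly 10 edges, which matches — so no cycle.

No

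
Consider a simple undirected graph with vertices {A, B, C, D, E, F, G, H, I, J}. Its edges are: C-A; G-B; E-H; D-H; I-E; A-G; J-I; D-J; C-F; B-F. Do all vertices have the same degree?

Yes

Degrees: A:2, B:2, C:2, D:2, E:2, F:2, G:2, H:2, I:2, J:2
Every vertex has degree 2, so the graph is 2-regular.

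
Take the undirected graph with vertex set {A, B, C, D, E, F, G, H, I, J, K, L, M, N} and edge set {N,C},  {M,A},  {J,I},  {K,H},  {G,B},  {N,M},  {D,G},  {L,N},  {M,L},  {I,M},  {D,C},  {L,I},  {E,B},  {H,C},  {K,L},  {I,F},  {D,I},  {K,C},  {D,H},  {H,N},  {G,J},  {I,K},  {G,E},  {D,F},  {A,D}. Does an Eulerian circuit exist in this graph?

Yes

Degrees: A:2, B:2, C:4, D:6, E:2, F:2, G:4, H:4, I:6, J:2, K:4, L:4, M:4, N:4
All degrees are even and the non-isolated vertices are connected — an Eulerian circuit exists.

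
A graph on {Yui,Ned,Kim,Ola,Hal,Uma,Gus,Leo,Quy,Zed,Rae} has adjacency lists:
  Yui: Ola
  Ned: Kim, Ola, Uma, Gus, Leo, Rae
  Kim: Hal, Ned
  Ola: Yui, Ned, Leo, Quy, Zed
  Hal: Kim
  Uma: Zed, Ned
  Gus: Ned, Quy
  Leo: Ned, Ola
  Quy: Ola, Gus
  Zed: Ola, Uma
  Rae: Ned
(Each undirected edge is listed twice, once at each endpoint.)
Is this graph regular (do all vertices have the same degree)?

Degrees: Yui:1, Ned:6, Kim:2, Ola:5, Hal:1, Uma:2, Gus:2, Leo:2, Quy:2, Zed:2, Rae:1
Vertex Yui has degree 1 while Ned has degree 6, so the graph is not regular.

No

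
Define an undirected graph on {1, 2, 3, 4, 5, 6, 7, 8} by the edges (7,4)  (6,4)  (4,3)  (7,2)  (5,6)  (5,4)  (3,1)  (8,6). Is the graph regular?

No

Degrees: 1:1, 2:1, 3:2, 4:4, 5:2, 6:3, 7:2, 8:1
Vertex 1 has degree 1 while 4 has degree 4, so the graph is not regular.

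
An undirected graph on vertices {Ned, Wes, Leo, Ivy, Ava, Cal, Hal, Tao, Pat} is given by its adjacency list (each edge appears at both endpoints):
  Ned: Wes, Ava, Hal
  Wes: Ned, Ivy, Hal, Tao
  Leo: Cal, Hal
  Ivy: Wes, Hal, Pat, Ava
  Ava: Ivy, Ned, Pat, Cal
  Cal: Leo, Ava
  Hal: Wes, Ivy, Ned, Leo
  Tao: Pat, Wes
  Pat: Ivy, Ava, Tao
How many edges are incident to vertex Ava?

Neighbors of Ava: Ned, Ivy, Cal, Pat.

4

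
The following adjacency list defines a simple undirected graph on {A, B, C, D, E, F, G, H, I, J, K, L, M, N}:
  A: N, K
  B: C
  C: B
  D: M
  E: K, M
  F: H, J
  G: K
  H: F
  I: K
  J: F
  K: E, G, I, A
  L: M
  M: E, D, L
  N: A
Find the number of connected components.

3

Component: {B, C}
Component: {F, H, J}
Component: {A, D, E, G, I, K, L, M, N}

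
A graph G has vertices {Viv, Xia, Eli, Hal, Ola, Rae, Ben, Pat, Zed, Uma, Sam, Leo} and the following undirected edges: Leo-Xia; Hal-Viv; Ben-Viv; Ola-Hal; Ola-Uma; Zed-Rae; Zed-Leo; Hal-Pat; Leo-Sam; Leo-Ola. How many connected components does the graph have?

2

Component: {Eli}
Component: {Viv, Xia, Hal, Ola, Rae, Ben, Pat, Zed, Uma, Sam, Leo}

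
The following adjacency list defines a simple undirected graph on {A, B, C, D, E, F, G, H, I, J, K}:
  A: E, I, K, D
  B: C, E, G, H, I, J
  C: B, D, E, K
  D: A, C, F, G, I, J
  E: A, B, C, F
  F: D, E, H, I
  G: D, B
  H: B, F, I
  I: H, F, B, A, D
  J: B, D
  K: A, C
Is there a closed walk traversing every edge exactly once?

No

Degrees: A:4, B:6, C:4, D:6, E:4, F:4, G:2, H:3, I:5, J:2, K:2
H, I have odd degree; an Eulerian circuit needs every degree to be even, so none exists.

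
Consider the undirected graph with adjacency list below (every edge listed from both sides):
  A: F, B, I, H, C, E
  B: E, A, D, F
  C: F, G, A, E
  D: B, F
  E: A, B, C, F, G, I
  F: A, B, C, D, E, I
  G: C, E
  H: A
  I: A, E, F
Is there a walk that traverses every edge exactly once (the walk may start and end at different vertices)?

Yes

Degrees: A:6, B:4, C:4, D:2, E:6, F:6, G:2, H:1, I:3
Odd-degree vertices: H, I (2 total).
The non-isolated vertices are connected and exactly 2 have odd degree, so an Eulerian trail exists (from H to I).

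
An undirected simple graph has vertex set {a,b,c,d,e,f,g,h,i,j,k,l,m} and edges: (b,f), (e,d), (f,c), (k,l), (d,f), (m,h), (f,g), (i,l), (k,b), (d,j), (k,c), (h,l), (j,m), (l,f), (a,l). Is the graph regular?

No

Degrees: a:1, b:2, c:2, d:3, e:1, f:5, g:1, h:2, i:1, j:2, k:3, l:5, m:2
Vertex a has degree 1 while f has degree 5, so the graph is not regular.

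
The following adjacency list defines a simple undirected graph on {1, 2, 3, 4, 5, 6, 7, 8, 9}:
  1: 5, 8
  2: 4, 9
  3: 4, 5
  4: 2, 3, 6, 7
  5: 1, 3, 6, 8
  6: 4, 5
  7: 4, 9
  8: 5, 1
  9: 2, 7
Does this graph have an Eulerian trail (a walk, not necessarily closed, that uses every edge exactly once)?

Yes

Degrees: 1:2, 2:2, 3:2, 4:4, 5:4, 6:2, 7:2, 8:2, 9:2
Odd-degree vertices: none (0 total).
The non-isolated vertices are connected and exactly 0 have odd degree, so an Eulerian trail exists.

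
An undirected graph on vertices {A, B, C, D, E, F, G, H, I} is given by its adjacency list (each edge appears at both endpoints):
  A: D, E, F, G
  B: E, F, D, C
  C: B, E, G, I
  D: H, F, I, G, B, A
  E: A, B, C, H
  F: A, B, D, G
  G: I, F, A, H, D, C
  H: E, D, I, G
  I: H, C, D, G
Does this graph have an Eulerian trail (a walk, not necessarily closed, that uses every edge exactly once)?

Yes

Degrees: A:4, B:4, C:4, D:6, E:4, F:4, G:6, H:4, I:4
Odd-degree vertices: none (0 total).
With 0 odd-degree vertices and all edges in one connected piece, an Eulerian trail exists.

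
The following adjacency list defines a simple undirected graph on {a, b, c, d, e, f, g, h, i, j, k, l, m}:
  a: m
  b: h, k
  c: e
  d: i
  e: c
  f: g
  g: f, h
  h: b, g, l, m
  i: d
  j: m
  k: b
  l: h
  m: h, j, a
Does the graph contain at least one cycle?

No

The graph has 13 vertices, 10 edges, and 3 connected components.
Since 10 = 13 - 3, the graph is a forest and contains no cycle.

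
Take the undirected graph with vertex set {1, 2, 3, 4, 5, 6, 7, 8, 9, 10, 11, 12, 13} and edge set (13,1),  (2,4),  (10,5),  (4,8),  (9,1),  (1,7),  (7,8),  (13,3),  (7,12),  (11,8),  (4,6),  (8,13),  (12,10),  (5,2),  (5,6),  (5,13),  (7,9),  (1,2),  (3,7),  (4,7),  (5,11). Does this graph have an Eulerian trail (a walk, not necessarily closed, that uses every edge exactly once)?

Yes

Degrees: 1:4, 2:3, 3:2, 4:4, 5:5, 6:2, 7:6, 8:4, 9:2, 10:2, 11:2, 12:2, 13:4
Odd-degree vertices: 2, 5 (2 total).
With 2 odd-degree vertices and all edges in one connected piece, an Eulerian trail exists (from 2 to 5).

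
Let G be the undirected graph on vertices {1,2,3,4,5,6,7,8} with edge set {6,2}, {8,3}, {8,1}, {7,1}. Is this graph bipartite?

Partition the vertices as {4, 5, 6, 7, 8} vs {1, 2, 3}. Each listed edge has one endpoint in each part, so the graph is bipartite.

Yes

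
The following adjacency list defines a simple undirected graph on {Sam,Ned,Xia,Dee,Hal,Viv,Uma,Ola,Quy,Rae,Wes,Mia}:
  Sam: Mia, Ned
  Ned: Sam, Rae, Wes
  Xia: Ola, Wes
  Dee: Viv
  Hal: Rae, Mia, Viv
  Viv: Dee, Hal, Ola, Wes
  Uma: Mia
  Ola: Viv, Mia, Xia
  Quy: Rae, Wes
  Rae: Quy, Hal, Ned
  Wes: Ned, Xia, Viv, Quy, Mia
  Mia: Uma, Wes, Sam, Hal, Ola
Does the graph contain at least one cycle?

|V| = 12, |E| = 17, number of components = 1.
One cycle is Mia-Wes-Ned-Rae-Hal-Mia.

Yes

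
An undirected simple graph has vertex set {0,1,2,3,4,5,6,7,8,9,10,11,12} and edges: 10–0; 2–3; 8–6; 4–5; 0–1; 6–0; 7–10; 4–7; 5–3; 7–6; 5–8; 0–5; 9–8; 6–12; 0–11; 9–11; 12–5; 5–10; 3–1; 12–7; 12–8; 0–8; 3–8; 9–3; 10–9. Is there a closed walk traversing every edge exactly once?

No

Degrees: 0:6, 1:2, 2:1, 3:5, 4:2, 5:6, 6:4, 7:4, 8:6, 9:4, 10:4, 11:2, 12:4
Vertices with odd degree: 2, 3. An Eulerian circuit requires all degrees even.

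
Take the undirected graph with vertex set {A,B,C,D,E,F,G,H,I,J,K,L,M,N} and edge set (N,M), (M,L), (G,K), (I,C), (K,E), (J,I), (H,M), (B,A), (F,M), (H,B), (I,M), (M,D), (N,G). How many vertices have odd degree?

Degrees: A:1, B:2, C:1, D:1, E:1, F:1, G:2, H:2, I:3, J:1, K:2, L:1, M:6, N:2
Odd-degree vertices: A, C, D, E, F, I, J, L.

8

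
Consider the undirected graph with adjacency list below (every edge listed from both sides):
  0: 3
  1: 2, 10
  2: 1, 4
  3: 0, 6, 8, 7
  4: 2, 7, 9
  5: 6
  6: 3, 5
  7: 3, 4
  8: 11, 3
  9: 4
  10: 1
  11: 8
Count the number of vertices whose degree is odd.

6

Degrees: 0:1, 1:2, 2:2, 3:4, 4:3, 5:1, 6:2, 7:2, 8:2, 9:1, 10:1, 11:1
Odd-degree vertices: 0, 4, 5, 9, 10, 11.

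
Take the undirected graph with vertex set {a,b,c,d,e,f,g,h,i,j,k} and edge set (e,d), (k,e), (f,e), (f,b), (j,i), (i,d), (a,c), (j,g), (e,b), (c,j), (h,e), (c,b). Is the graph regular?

Degrees: a:1, b:3, c:3, d:2, e:5, f:2, g:1, h:1, i:2, j:3, k:1
Vertex a has degree 1 while e has degree 5, so the graph is not regular.

No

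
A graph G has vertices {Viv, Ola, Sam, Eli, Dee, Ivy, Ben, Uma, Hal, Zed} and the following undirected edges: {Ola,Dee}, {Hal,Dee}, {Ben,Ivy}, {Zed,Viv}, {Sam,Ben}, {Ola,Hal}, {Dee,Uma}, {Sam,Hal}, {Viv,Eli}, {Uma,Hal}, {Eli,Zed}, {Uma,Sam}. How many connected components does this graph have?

2

Component: {Viv, Eli, Zed}
Component: {Ola, Sam, Dee, Ivy, Ben, Uma, Hal}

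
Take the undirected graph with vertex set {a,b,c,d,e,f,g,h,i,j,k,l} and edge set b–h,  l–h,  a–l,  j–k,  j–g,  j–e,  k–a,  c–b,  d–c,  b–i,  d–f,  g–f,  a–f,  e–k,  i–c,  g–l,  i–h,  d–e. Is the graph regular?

Degrees: a:3, b:3, c:3, d:3, e:3, f:3, g:3, h:3, i:3, j:3, k:3, l:3
Every vertex has degree 3, so the graph is 3-regular.

Yes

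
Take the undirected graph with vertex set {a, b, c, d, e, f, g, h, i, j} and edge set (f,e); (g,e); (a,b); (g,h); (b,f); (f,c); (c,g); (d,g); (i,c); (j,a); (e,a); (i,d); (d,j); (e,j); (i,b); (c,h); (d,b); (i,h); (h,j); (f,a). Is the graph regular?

Degrees: a:4, b:4, c:4, d:4, e:4, f:4, g:4, h:4, i:4, j:4
All degrees equal 4; the graph is regular.

Yes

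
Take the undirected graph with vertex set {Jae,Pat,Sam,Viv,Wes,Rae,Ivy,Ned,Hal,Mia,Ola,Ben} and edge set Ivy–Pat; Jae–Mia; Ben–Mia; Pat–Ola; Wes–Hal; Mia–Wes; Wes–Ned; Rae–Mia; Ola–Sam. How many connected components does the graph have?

Component: {Viv}
Component: {Pat, Sam, Ivy, Ola}
Component: {Jae, Wes, Rae, Ned, Hal, Mia, Ben}

3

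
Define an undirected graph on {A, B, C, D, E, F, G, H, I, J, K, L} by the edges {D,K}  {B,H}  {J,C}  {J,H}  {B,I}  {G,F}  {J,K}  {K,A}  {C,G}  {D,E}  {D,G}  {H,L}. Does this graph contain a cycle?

Yes

The graph has 12 vertices, 12 edges, and 1 connected component.
Since 12 > 12 - 1, a cycle must exist; for instance K-D-G-C-J-K.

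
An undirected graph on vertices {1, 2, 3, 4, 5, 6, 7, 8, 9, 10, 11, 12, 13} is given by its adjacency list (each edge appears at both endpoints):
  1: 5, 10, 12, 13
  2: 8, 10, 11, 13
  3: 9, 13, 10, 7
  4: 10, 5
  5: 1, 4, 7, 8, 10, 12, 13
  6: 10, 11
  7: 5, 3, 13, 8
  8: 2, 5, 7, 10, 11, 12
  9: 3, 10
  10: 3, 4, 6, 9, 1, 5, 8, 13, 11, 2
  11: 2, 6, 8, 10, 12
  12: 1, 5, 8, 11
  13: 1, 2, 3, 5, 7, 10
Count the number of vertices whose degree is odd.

Degrees: 1:4, 2:4, 3:4, 4:2, 5:7, 6:2, 7:4, 8:6, 9:2, 10:10, 11:5, 12:4, 13:6
Odd-degree vertices: 5, 11.

2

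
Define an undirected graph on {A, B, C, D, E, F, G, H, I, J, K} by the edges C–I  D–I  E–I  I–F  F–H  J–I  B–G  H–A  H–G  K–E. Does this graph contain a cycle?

The graph has 11 vertices, 10 edges, and 1 connected component.
Since 10 = 11 - 1, the graph is a forest and contains no cycle.

No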